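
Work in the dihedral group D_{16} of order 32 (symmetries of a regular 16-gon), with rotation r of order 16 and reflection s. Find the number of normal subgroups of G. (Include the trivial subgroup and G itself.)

8

G has 36 subgroups. Checking conjugation-invariance by order — order 1: 1/1 normal; order 2: 1/17 normal; order 4: 1/9 normal; order 8: 1/5 normal; order 16: 3/3 normal; order 32: 1/1 normal.
Total normal subgroups: 8.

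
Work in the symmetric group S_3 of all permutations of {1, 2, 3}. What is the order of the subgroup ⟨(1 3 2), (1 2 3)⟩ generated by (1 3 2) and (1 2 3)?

|⟨(1 3 2)⟩| = 3 and |⟨(1 2 3)⟩| = 3, so |H| is a multiple of lcm(3, 3) = 3 and divides |G| = 6.
Closing under the operation: H = {e, (1 2 3), (1 3 2)}, so |H| = 3.

3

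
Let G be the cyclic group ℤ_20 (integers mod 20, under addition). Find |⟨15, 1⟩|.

20

|⟨15⟩| = 4 and |⟨1⟩| = 20, so |H| is a multiple of lcm(4, 20) = 20 and divides |G| = 20.
Closing {15, 1} under the group operation gives all of G, so |H| = 20.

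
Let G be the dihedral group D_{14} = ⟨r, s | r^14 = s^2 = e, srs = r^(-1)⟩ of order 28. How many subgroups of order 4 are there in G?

7

|G| = 28 and 4 | 28, so subgroups of order 4 are possible by Lagrange.
The subgroups of order 4 are: {e, r^7, r^3s, r^10s}; {e, r^7, r^4s, r^11s}; {e, r^7, r^5s, r^12s}; {e, r^7, r^6s, r^13s}; … (7 in all).
So G has 7 subgroups of order 4.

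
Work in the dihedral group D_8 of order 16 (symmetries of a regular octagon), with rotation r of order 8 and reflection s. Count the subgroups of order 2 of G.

|G| = 16 and 2 | 16, so subgroups of order 2 are possible by Lagrange.
The subgroups of order 2 are: {e, r^2s}; {e, r^3s}; {e, r^4}; {e, r^4s}; … (9 in all).
So G has 9 subgroups of order 2.

9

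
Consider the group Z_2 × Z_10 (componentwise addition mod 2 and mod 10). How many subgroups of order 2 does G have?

3

|G| = 20 and 2 | 20, so subgroups of order 2 are possible by Lagrange.
The subgroups of order 2 are: {(0,0), (0,5)}; {(0,0), (1,0)}; {(0,0), (1,5)}.
So G has 3 subgroups of order 2.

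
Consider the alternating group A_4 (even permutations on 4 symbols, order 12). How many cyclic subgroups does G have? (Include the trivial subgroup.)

A cyclic subgroup of order d is generated by each of its φ(d) elements of order d, so the cyclic subgroups of order d number (#elements of order d)/φ(d).
Cyclic subgroups by order — order 1: 1; order 2: 3; order 3: 4.
Total: 8.

8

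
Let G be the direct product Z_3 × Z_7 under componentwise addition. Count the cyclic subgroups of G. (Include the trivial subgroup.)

Group the elements of G by the cyclic subgroup they generate; each cyclic subgroup of order d accounts for φ(d) elements.
Cyclic subgroups by order — order 1: 1; order 3: 1; order 7: 1; order 21: 1.
Total: 4.

4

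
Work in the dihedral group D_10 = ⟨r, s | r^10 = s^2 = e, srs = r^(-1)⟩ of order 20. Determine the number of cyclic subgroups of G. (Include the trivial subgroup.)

14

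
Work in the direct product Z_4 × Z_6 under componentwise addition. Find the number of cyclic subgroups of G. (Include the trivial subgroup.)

A cyclic subgroup of order d is generated by each of its φ(d) elements of order d, so the cyclic subgroups of order d number (#elements of order d)/φ(d).
Cyclic subgroups by order — order 1: 1; order 2: 3; order 3: 1; order 4: 2; order 6: 3; order 12: 2.
Total: 12.

12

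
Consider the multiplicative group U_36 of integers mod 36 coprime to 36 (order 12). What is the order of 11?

6

Compute successive powers of 11 mod 36: 11, 13, 35, 25, 23, 1; 11^6 ≡ 1 (mod 36).
So |⟨11⟩| = 6.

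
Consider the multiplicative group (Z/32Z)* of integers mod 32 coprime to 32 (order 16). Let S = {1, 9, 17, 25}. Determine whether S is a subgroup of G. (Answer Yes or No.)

|S| = 4 divides |G| = 16, consistent with Lagrange.
S contains the identity, every element's inverse is in S, and S is closed under ·: it is a subgroup.
In fact S = ⟨25⟩.

Yes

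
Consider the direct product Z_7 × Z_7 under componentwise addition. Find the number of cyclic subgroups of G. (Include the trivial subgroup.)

9

Each element a generates a cyclic subgroup ⟨a⟩; distinct elements may generate the same one (a cyclic group of order d has φ(d) generators).
Cyclic subgroups by order — order 1: 1; order 7: 8.
Total: 9.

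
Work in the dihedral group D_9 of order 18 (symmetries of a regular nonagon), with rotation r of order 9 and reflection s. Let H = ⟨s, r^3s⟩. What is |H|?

6

|⟨s⟩| = 2 and |⟨r^3s⟩| = 2, so |H| is a multiple of lcm(2, 2) = 2 and divides |G| = 18.
Closing under the operation: H = {e, r^3, r^6, s, r^3s, r^6s}, so |H| = 6.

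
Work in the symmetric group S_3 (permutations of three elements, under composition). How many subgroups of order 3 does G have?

1

|G| = 6 and 3 | 6, so subgroups of order 3 are possible by Lagrange.
The subgroups of order 3 are: {e, (1 2 3), (1 3 2)}.
So G has 1 subgroup of order 3.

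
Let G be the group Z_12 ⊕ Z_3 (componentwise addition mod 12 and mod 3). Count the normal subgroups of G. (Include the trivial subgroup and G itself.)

G is abelian, so every subgroup is normal.
G has 18 subgroups in total, hence 18 normal subgroups.

18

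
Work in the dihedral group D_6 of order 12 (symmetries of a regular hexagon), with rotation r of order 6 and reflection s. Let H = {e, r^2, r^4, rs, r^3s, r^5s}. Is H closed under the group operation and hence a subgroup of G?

|H| = 6 divides |G| = 12, consistent with Lagrange.
H contains the identity, every element's inverse is in H, and H is closed under ·: it is a subgroup.

Yes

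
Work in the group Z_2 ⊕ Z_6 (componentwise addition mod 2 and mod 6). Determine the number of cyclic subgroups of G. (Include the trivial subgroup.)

Each element a generates a cyclic subgroup ⟨a⟩; distinct elements may generate the same one (a cyclic group of order d has φ(d) generators).
Cyclic subgroups by order — order 1: 1; order 2: 3; order 3: 1; order 6: 3.
Total: 8.

8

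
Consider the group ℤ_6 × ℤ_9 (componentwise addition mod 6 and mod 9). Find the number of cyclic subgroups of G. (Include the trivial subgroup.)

Group the elements of G by the cyclic subgroup they generate; each cyclic subgroup of order d accounts for φ(d) elements.
Cyclic subgroups by order — order 1: 1; order 2: 1; order 3: 4; order 6: 4; order 9: 3; order 18: 3.
Total: 16.

16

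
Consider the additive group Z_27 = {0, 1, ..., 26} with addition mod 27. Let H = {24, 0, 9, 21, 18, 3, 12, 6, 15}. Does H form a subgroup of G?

|H| = 9 divides |G| = 27, consistent with Lagrange.
H contains the identity, every element's inverse is in H, and H is closed under +: it is a subgroup.
In fact H = ⟨3⟩.

Yes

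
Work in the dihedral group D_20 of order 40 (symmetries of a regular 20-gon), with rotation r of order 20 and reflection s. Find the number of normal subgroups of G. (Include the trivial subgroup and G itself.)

9

G has 48 subgroups. Checking conjugation-invariance by order — order 1: 1/1 normal; order 2: 1/21 normal; order 4: 1/11 normal; order 5: 1/1 normal; order 8: 0/5 normal; order 10: 1/5 normal; order 20: 3/3 normal; order 40: 1/1 normal.
Total normal subgroups: 9.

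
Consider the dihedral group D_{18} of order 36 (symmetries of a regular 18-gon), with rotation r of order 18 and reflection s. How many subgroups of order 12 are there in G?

|G| = 36 and 12 | 36, so subgroups of order 12 are possible by Lagrange.
The subgroups of order 12 are: {e, r^3, r^6, r^9, r^12, r^15, rs, r^4s, r^7s, r^10s, r^13s, r^16s}; {e, r^3, r^6, r^9, r^12, r^15, r^2s, r^5s, r^8s, r^11s, r^14s, r^17s}; {e, r^3, r^6, r^9, r^12, r^15, s, r^3s, r^6s, r^9s, r^12s, r^15s}.
So G has 3 subgroups of order 12.

3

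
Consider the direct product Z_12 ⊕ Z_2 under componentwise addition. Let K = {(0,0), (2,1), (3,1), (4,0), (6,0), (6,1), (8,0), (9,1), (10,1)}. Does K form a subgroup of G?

No

|K| = 9 does not divide |G| = 24, so by Lagrange K is not a subgroup.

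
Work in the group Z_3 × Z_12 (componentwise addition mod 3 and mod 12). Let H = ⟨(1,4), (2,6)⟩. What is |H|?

18

|⟨(1,4)⟩| = 3 and |⟨(2,6)⟩| = 6, so |H| is a multiple of lcm(3, 6) = 6 and divides |G| = 36.
Closing under the operation: H = {(0,0), (0,2), (0,4), (0,6), (0,8), (0,10), (1,0), (1,2), (1,4), (1,6), (1,8), (1,10), (2,0), (2,2), (2,4), (2,6), (2,8), (2,10)}, so |H| = 18.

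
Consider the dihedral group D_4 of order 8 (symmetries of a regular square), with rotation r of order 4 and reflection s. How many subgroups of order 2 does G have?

|G| = 8 and 2 | 8, so subgroups of order 2 are possible by Lagrange.
The subgroups of order 2 are: {e, r^2}; {e, r^2s}; {e, r^3s}; {e, rs}; … (5 in all).
So G has 5 subgroups of order 2.

5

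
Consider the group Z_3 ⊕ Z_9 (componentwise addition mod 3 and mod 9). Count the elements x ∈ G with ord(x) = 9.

An element (a,b) has order lcm(ord(a), ord(b)); count pairs with lcm equal to 9.
Enumerating gives 18 such elements.

18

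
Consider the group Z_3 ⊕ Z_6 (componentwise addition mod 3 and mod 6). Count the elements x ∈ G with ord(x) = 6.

8

An element (a,b) has order lcm(ord(a), ord(b)); count pairs with lcm equal to 6.
Enumerating gives 8 such elements.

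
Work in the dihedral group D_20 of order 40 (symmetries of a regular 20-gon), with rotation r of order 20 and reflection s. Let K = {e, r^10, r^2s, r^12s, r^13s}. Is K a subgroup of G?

No

Closure fails: r^12s · r^13s = r^19 ∉ K. So K is not a subgroup.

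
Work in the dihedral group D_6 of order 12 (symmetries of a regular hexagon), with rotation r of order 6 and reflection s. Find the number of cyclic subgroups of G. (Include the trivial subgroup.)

A cyclic subgroup of order d is generated by each of its φ(d) elements of order d, so the cyclic subgroups of order d number (#elements of order d)/φ(d).
Cyclic subgroups by order — order 1: 1; order 2: 7; order 3: 1; order 6: 1.
Total: 10.

10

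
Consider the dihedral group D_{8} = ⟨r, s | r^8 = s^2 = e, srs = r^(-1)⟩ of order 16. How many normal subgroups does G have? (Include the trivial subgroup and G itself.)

7

G has 19 subgroups. Checking conjugation-invariance by order — order 1: 1/1 normal; order 2: 1/9 normal; order 4: 1/5 normal; order 8: 3/3 normal; order 16: 1/1 normal.
Total normal subgroups: 7.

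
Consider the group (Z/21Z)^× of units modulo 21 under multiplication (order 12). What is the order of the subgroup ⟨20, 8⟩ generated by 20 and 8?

|⟨20⟩| = 2 and |⟨8⟩| = 2, so |H| is a multiple of lcm(2, 2) = 2 and divides |G| = 12.
Closing under the operation: H = {1, 8, 13, 20}, so |H| = 4.

4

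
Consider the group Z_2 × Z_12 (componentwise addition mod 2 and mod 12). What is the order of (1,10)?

The order of (1,10) in Z_2 × Z_12 is lcm(ord(1) in Z_2, ord(10) in Z_12).
ord(1) = 2 and ord(10) = 6, so |⟨(1,10)⟩| = lcm(2, 6) = 6.

6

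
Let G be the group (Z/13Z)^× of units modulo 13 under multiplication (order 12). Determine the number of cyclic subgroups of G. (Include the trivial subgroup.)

Each element a generates a cyclic subgroup ⟨a⟩; distinct elements may generate the same one (a cyclic group of order d has φ(d) generators).
Cyclic subgroups by order — order 1: 1; order 2: 1; order 3: 1; order 4: 1; order 6: 1; order 12: 1.
Total: 6.

6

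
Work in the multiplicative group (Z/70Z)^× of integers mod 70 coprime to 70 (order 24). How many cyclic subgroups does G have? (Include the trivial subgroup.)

12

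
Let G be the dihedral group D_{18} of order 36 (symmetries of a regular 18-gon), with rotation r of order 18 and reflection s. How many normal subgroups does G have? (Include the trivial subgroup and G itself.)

G has 45 subgroups. Checking conjugation-invariance by order — order 1: 1/1 normal; order 2: 1/19 normal; order 3: 1/1 normal; order 4: 0/9 normal; order 6: 1/7 normal; order 9: 1/1 normal; order 12: 0/3 normal; order 18: 3/3 normal; order 36: 1/1 normal.
Total normal subgroups: 9.

9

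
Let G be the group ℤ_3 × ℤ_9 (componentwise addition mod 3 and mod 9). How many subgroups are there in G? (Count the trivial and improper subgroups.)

10

|G| = 27, so by Lagrange every subgroup order divides 27. Divisors: 1, 3, 9, 27.
Subgroups by order — order 1: 1; order 3: 4; order 9: 4; order 27: 1.
Total: 1 + 4 + 4 + 1 = 10.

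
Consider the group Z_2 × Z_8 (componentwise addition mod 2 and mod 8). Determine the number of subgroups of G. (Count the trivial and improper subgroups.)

11

|G| = 16, so by Lagrange every subgroup order divides 16. Divisors: 1, 2, 4, 8, 16.
Subgroups by order — order 1: 1; order 2: 3; order 4: 3; order 8: 3; order 16: 1.
Total: 1 + 3 + 3 + 3 + 1 = 11.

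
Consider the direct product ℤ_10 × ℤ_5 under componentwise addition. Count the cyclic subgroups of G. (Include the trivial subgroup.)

14

Each element a generates a cyclic subgroup ⟨a⟩; distinct elements may generate the same one (a cyclic group of order d has φ(d) generators).
Cyclic subgroups by order — order 1: 1; order 2: 1; order 5: 6; order 10: 6.
Total: 14.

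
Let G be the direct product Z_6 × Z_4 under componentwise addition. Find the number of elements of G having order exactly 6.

An element (a,b) has order lcm(ord(a), ord(b)); count pairs with lcm equal to 6.
Enumerating gives 6 such elements.

6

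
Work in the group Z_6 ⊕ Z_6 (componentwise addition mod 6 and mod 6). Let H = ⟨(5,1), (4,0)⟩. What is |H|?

|⟨(5,1)⟩| = 6 and |⟨(4,0)⟩| = 3, so |H| is a multiple of lcm(6, 3) = 6 and divides |G| = 36.
Closing under the operation: H = {(0,0), (0,2), (0,4), (1,1), (1,3), (1,5), (2,0), (2,2), (2,4), (3,1), (3,3), (3,5), (4,0), (4,2), (4,4), (5,1), (5,3), (5,5)}, so |H| = 18.

18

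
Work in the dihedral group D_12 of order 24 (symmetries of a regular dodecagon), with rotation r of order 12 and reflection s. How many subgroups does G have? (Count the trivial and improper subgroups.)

|G| = 24, so by Lagrange every subgroup order divides 24. Divisors: 1, 2, 3, 4, 6, 8, 12, 24.
Subgroups by order — order 1: 1; order 2: 13; order 3: 1; order 4: 7; order 6: 5; order 8: 3; order 12: 3; order 24: 1.
Total: 1 + 13 + 1 + 7 + 5 + 3 + 3 + 1 = 34.

34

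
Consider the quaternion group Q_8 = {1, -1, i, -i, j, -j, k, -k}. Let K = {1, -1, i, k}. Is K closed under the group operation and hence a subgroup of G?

No

k ∈ K but its inverse -k ∉ K, so K is not a subgroup.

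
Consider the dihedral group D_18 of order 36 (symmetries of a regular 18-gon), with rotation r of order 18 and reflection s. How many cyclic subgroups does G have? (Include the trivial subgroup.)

24

Group the elements of G by the cyclic subgroup they generate; each cyclic subgroup of order d accounts for φ(d) elements.
Cyclic subgroups by order — order 1: 1; order 2: 19; order 3: 1; order 6: 1; order 9: 1; order 18: 1.
Total: 24.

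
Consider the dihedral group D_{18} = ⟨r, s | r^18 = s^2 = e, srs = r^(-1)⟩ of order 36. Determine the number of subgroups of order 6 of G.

|G| = 36 and 6 | 36, so subgroups of order 6 are possible by Lagrange.
The subgroups of order 6 are: {e, r^6, r^12, r^4s, r^10s, r^16s}; {e, r^6, r^12, r^5s, r^11s, r^17s}; {e, r^6, r^12, s, r^6s, r^12s}; {e, r^6, r^12, rs, r^7s, r^13s}; … (7 in all).
So G has 7 subgroups of order 6.

7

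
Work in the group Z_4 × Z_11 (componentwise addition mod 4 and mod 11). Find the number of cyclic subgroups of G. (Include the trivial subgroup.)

Each element a generates a cyclic subgroup ⟨a⟩; distinct elements may generate the same one (a cyclic group of order d has φ(d) generators).
Cyclic subgroups by order — order 1: 1; order 2: 1; order 4: 1; order 11: 1; order 22: 1; order 44: 1.
Total: 6.

6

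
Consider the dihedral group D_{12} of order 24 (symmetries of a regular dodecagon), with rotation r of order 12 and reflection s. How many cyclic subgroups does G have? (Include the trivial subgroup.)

A cyclic subgroup of order d is generated by each of its φ(d) elements of order d, so the cyclic subgroups of order d number (#elements of order d)/φ(d).
Cyclic subgroups by order — order 1: 1; order 2: 13; order 3: 1; order 4: 1; order 6: 1; order 12: 1.
Total: 18.

18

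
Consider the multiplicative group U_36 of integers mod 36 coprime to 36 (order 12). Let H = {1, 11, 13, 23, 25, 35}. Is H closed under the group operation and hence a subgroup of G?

Yes

|H| = 6 divides |G| = 12, consistent with Lagrange.
H contains the identity, every element's inverse is in H, and H is closed under ·: it is a subgroup.
In fact H = ⟨23⟩.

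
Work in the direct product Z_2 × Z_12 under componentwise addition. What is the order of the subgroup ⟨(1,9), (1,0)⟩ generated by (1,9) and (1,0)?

|⟨(1,9)⟩| = 4 and |⟨(1,0)⟩| = 2, so |H| is a multiple of lcm(4, 2) = 4 and divides |G| = 24.
Closing under the operation: H = {(0,0), (0,3), (0,6), (0,9), (1,0), (1,3), (1,6), (1,9)}, so |H| = 8.

8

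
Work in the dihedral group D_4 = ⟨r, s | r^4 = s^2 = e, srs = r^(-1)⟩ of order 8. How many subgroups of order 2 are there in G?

5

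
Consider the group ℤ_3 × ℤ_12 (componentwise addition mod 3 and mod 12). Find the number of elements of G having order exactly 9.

An element (a,b) has order lcm(ord(a), ord(b)); count pairs with lcm equal to 9.
Enumerating gives 0 such elements.

0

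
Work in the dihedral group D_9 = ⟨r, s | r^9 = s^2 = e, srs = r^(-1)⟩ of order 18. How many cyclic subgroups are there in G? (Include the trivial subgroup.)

12

Each element a generates a cyclic subgroup ⟨a⟩; distinct elements may generate the same one (a cyclic group of order d has φ(d) generators).
Cyclic subgroups by order — order 1: 1; order 2: 9; order 3: 1; order 9: 1.
Total: 12.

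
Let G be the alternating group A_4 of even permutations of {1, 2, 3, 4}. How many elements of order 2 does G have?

The elements of order 2 are: (1 2)(3 4), (1 3)(2 4), (1 4)(2 3).
That's 3.

3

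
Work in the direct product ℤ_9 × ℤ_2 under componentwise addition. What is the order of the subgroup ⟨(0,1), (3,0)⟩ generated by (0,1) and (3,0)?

|⟨(0,1)⟩| = 2 and |⟨(3,0)⟩| = 3, so |H| is a multiple of lcm(2, 3) = 6 and divides |G| = 18.
Closing under the operation: H = {(0,0), (0,1), (3,0), (3,1), (6,0), (6,1)}, so |H| = 6.

6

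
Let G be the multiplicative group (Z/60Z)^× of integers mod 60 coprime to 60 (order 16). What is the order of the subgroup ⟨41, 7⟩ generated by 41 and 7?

8

|⟨41⟩| = 2 and |⟨7⟩| = 4, so |H| is a multiple of lcm(2, 4) = 4 and divides |G| = 16.
Closing under the operation: H = {1, 7, 23, 29, 41, 43, 47, 49}, so |H| = 8.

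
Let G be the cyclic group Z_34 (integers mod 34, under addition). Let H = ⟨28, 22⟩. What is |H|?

17

|⟨28⟩| = 17 and |⟨22⟩| = 17, so |H| is a multiple of lcm(17, 17) = 17 and divides |G| = 34.
Closing under the operation: H = {0, 2, 4, 6, 8, 10, 12, 14, 16, 18, 20, 22, 24, 26, 28, 30, 32}, so |H| = 17.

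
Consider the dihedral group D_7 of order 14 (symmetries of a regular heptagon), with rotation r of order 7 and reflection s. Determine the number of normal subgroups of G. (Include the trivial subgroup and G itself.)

G has 10 subgroups. Checking conjugation-invariance by order — order 1: 1/1 normal; order 2: 0/7 normal; order 7: 1/1 normal; order 14: 1/1 normal.
Total normal subgroups: 3.

3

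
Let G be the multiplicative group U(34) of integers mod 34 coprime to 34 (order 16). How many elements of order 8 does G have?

The elements of order 8 are: 9, 15, 19, 25.
That's 4.

4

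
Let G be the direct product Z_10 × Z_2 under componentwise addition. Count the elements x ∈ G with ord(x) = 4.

An element (a,b) has order lcm(ord(a), ord(b)); count pairs with lcm equal to 4.
Enumerating gives 0 such elements.

0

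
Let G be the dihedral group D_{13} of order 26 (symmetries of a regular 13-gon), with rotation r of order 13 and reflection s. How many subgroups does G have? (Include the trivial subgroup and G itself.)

|G| = 26, so by Lagrange every subgroup order divides 26. Divisors: 1, 2, 13, 26.
Subgroups by order — order 1: 1; order 2: 13; order 13: 1; order 26: 1.
Total: 1 + 13 + 1 + 1 = 16.

16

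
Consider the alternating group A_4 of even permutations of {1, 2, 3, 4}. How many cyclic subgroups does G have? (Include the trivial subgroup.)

8

A cyclic subgroup of order d is generated by each of its φ(d) elements of order d, so the cyclic subgroups of order d number (#elements of order d)/φ(d).
Cyclic subgroups by order — order 1: 1; order 2: 3; order 3: 4.
Total: 8.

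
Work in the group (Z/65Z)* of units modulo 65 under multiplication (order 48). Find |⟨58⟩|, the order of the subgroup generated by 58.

Compute successive powers of 58 mod 65: 58, 49, 47, 61, 28, 64, 7, 16, …; 58^12 ≡ 1 (mod 65).
So |⟨58⟩| = 12.

12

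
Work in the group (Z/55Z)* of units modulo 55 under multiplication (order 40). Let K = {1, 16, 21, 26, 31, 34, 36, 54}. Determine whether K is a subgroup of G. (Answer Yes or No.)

Closure fails: 34 · 36 = 14 ∉ K. So K is not a subgroup.

No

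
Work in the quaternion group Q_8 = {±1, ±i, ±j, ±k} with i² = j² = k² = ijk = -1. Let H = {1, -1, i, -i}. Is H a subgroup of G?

Yes

|H| = 4 divides |G| = 8, consistent with Lagrange.
H contains the identity, every element's inverse is in H, and H is closed under ·: it is a subgroup.
In fact H = ⟨-i⟩.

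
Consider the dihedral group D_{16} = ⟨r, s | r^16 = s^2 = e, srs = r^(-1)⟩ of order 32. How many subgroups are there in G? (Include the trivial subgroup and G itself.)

36

|G| = 32, so by Lagrange every subgroup order divides 32. Divisors: 1, 2, 4, 8, 16, 32.
Subgroups by order — order 1: 1; order 2: 17; order 4: 9; order 8: 5; order 16: 3; order 32: 1.
Total: 1 + 17 + 9 + 5 + 3 + 1 = 36.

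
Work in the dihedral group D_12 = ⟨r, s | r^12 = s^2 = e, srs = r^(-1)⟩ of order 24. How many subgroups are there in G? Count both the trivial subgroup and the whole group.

|G| = 24, so by Lagrange every subgroup order divides 24. Divisors: 1, 2, 3, 4, 6, 8, 12, 24.
Subgroups by order — order 1: 1; order 2: 13; order 3: 1; order 4: 7; order 6: 5; order 8: 3; order 12: 3; order 24: 1.
Total: 1 + 13 + 1 + 7 + 5 + 3 + 3 + 1 = 34.

34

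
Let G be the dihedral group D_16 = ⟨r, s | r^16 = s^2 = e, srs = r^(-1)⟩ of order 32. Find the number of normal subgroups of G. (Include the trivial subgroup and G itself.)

G has 36 subgroups. Checking conjugation-invariance by order — order 1: 1/1 normal; order 2: 1/17 normal; order 4: 1/9 normal; order 8: 1/5 normal; order 16: 3/3 normal; order 32: 1/1 normal.
Total normal subgroups: 8.

8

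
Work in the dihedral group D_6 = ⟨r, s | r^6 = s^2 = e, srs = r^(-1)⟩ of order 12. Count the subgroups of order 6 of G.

|G| = 12 and 6 | 12, so subgroups of order 6 are possible by Lagrange.
The subgroups of order 6 are: {e, r, r^2, r^3, r^4, r^5}; {e, r^2, r^4, s, r^2s, r^4s}; {e, r^2, r^4, rs, r^3s, r^5s}.
So G has 3 subgroups of order 6.

3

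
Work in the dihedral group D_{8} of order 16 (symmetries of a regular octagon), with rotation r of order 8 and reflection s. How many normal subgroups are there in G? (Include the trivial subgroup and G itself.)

G has 19 subgroups. Checking conjugation-invariance by order — order 1: 1/1 normal; order 2: 1/9 normal; order 4: 1/5 normal; order 8: 3/3 normal; order 16: 1/1 normal.
Total normal subgroups: 7.

7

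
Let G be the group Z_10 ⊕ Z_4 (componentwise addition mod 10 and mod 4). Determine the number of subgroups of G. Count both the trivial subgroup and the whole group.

16

|G| = 40, so by Lagrange every subgroup order divides 40. Divisors: 1, 2, 4, 5, 8, 10, 20, 40.
Subgroups by order — order 1: 1; order 2: 3; order 4: 3; order 5: 1; order 8: 1; order 10: 3; order 20: 3; order 40: 1.
Total: 1 + 3 + 3 + 1 + 1 + 3 + 3 + 1 = 16.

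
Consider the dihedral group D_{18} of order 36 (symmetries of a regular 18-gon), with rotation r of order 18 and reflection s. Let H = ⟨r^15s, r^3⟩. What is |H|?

|⟨r^15s⟩| = 2 and |⟨r^3⟩| = 6, so |H| is a multiple of lcm(2, 6) = 6 and divides |G| = 36.
Closing under the operation: H = {e, r^3, r^6, r^9, r^12, r^15, s, r^3s, r^6s, r^9s, r^12s, r^15s}, so |H| = 12.

12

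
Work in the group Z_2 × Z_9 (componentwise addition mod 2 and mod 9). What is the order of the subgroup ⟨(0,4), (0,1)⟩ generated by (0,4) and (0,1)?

|⟨(0,4)⟩| = 9 and |⟨(0,1)⟩| = 9, so |H| is a multiple of lcm(9, 9) = 9 and divides |G| = 18.
Closing under the operation: H = {(0,0), (0,1), (0,2), (0,3), (0,4), (0,5), (0,6), (0,7), (0,8)}, so |H| = 9.

9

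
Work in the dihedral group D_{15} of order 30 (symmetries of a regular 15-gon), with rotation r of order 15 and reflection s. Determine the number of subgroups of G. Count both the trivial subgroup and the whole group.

|G| = 30, so by Lagrange every subgroup order divides 30. Divisors: 1, 2, 3, 5, 6, 10, 15, 30.
Subgroups by order — order 1: 1; order 2: 15; order 3: 1; order 5: 1; order 6: 5; order 10: 3; order 15: 1; order 30: 1.
Total: 1 + 15 + 1 + 1 + 5 + 3 + 1 + 1 = 28.

28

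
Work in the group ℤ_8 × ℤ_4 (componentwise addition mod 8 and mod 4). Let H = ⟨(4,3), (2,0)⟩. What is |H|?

|⟨(4,3)⟩| = 4 and |⟨(2,0)⟩| = 4, so |H| is a multiple of lcm(4, 4) = 4 and divides |G| = 32.
Closing under the operation: H = {(0,0), (0,1), (0,2), (0,3), (2,0), (2,1), (2,2), (2,3), (4,0), (4,1), (4,2), (4,3), (6,0), (6,1), (6,2), (6,3)}, so |H| = 16.

16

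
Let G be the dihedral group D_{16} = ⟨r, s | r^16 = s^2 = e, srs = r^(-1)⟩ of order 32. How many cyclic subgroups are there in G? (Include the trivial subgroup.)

A cyclic subgroup of order d is generated by each of its φ(d) elements of order d, so the cyclic subgroups of order d number (#elements of order d)/φ(d).
Cyclic subgroups by order — order 1: 1; order 2: 17; order 4: 1; order 8: 1; order 16: 1.
Total: 21.

21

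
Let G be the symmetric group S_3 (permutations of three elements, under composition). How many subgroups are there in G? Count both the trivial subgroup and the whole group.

6

|G| = 6, so by Lagrange every subgroup order divides 6. Divisors: 1, 2, 3, 6.
Subgroups by order — order 1: 1; order 2: 3; order 3: 1; order 6: 1.
Total: 1 + 3 + 1 + 1 = 6.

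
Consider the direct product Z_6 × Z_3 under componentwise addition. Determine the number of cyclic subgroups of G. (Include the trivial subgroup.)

Group the elements of G by the cyclic subgroup they generate; each cyclic subgroup of order d accounts for φ(d) elements.
Cyclic subgroups by order — order 1: 1; order 2: 1; order 3: 4; order 6: 4.
Total: 10.

10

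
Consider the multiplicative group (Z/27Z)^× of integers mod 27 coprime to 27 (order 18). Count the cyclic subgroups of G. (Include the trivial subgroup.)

Each element a generates a cyclic subgroup ⟨a⟩; distinct elements may generate the same one (a cyclic group of order d has φ(d) generators).
Cyclic subgroups by order — order 1: 1; order 2: 1; order 3: 1; order 6: 1; order 9: 1; order 18: 1.
Total: 6.

6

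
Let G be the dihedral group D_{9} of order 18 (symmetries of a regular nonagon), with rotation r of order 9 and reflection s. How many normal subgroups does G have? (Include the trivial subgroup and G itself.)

4

G has 16 subgroups. Checking conjugation-invariance by order — order 1: 1/1 normal; order 2: 0/9 normal; order 3: 1/1 normal; order 6: 0/3 normal; order 9: 1/1 normal; order 18: 1/1 normal.
Total normal subgroups: 4.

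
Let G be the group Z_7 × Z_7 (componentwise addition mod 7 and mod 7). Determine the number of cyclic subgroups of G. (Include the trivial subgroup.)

9

Group the elements of G by the cyclic subgroup they generate; each cyclic subgroup of order d accounts for φ(d) elements.
Cyclic subgroups by order — order 1: 1; order 7: 8.
Total: 9.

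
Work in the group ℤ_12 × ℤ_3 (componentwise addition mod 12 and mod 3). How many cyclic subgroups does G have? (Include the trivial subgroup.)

15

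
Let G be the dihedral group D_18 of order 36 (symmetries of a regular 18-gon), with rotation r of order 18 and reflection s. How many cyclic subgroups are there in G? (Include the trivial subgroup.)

Each element a generates a cyclic subgroup ⟨a⟩; distinct elements may generate the same one (a cyclic group of order d has φ(d) generators).
Cyclic subgroups by order — order 1: 1; order 2: 19; order 3: 1; order 6: 1; order 9: 1; order 18: 1.
Total: 24.

24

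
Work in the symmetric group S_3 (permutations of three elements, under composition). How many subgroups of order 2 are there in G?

3

|G| = 6 and 2 | 6, so subgroups of order 2 are possible by Lagrange.
The subgroups of order 2 are: {e, (1 2)}; {e, (1 3)}; {e, (2 3)}.
So G has 3 subgroups of order 2.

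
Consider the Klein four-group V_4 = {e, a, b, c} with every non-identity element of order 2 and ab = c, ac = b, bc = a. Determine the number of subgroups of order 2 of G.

3

|G| = 4 and 2 | 4, so subgroups of order 2 are possible by Lagrange.
The subgroups of order 2 are: {e, a}; {e, b}; {e, c}.
So G has 3 subgroups of order 2.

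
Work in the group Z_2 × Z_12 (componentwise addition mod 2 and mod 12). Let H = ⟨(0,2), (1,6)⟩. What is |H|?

|⟨(0,2)⟩| = 6 and |⟨(1,6)⟩| = 2, so |H| is a multiple of lcm(6, 2) = 6 and divides |G| = 24.
Closing under the operation: H = {(0,0), (0,2), (0,4), (0,6), (0,8), (0,10), (1,0), (1,2), (1,4), (1,6), (1,8), (1,10)}, so |H| = 12.

12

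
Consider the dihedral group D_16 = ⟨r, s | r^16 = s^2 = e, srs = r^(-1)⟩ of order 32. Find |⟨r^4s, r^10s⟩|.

16

|⟨r^4s⟩| = 2 and |⟨r^10s⟩| = 2, so |H| is a multiple of lcm(2, 2) = 2 and divides |G| = 32.
Closing under the operation: H = {e, r^2, r^4, r^6, r^8, r^10, r^12, r^14, s, r^2s, r^4s, r^6s, r^8s, r^10s, r^12s, r^14s}, so |H| = 16.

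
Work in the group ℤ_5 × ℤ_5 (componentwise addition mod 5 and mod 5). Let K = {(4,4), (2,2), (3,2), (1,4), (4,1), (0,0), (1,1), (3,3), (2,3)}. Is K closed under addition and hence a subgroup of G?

No

|K| = 9 does not divide |G| = 25, so by Lagrange K is not a subgroup.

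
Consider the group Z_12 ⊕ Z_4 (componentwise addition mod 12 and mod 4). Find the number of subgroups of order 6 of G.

3

|G| = 48 and 6 | 48, so subgroups of order 6 are possible by Lagrange.
The subgroups of order 6 are: {(0,0), (0,2), (4,0), (4,2), (8,0), (8,2)}; {(0,0), (2,0), (4,0), (6,0), (8,0), (10,0)}; {(0,0), (2,2), (4,0), (6,2), (8,0), (10,2)}.
So G has 3 subgroups of order 6.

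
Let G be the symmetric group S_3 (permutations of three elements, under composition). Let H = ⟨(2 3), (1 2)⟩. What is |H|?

|⟨(2 3)⟩| = 2 and |⟨(1 2)⟩| = 2, so |H| is a multiple of lcm(2, 2) = 2 and divides |G| = 6.
Closing {(2 3), (1 2)} under the group operation gives all of G, so |H| = 6.

6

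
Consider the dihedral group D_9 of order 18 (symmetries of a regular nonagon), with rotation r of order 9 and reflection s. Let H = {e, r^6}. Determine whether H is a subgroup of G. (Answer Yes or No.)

No

r^6 ∈ H but its inverse r^3 ∉ H, so H is not a subgroup.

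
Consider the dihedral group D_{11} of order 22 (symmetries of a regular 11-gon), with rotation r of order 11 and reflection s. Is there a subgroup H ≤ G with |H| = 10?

No

10 does not divide |G| = 22, so by Lagrange no subgroup of order 10 exists.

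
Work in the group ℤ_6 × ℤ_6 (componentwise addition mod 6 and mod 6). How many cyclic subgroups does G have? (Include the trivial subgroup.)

20

Each element a generates a cyclic subgroup ⟨a⟩; distinct elements may generate the same one (a cyclic group of order d has φ(d) generators).
Cyclic subgroups by order — order 1: 1; order 2: 3; order 3: 4; order 6: 12.
Total: 20.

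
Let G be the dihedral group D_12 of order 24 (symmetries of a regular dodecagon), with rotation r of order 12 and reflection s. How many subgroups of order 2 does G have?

13

|G| = 24 and 2 | 24, so subgroups of order 2 are possible by Lagrange.
The subgroups of order 2 are: {e, r^10s}; {e, r^11s}; {e, r^2s}; {e, r^3s}; … (13 in all).
So G has 13 subgroups of order 2.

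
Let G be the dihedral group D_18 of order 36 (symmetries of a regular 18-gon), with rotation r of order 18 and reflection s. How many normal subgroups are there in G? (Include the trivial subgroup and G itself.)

G has 45 subgroups. Checking conjugation-invariance by order — order 1: 1/1 normal; order 2: 1/19 normal; order 3: 1/1 normal; order 4: 0/9 normal; order 6: 1/7 normal; order 9: 1/1 normal; order 12: 0/3 normal; order 18: 3/3 normal; order 36: 1/1 normal.
Total normal subgroups: 9.

9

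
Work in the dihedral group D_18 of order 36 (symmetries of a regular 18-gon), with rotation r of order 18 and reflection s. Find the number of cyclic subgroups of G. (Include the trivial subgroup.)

Group the elements of G by the cyclic subgroup they generate; each cyclic subgroup of order d accounts for φ(d) elements.
Cyclic subgroups by order — order 1: 1; order 2: 19; order 3: 1; order 6: 1; order 9: 1; order 18: 1.
Total: 24.

24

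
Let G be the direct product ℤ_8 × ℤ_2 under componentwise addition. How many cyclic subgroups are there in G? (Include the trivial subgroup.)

8

Each element a generates a cyclic subgroup ⟨a⟩; distinct elements may generate the same one (a cyclic group of order d has φ(d) generators).
Cyclic subgroups by order — order 1: 1; order 2: 3; order 4: 2; order 8: 2.
Total: 8.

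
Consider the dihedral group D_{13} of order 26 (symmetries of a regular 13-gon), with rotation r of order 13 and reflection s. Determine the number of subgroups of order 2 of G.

|G| = 26 and 2 | 26, so subgroups of order 2 are possible by Lagrange.
The subgroups of order 2 are: {e, r^10s}; {e, r^11s}; {e, r^12s}; {e, r^2s}; … (13 in all).
So G has 13 subgroups of order 2.

13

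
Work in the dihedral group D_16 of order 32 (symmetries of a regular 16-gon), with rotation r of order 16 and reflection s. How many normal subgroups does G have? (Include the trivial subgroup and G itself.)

8

G has 36 subgroups. Checking conjugation-invariance by order — order 1: 1/1 normal; order 2: 1/17 normal; order 4: 1/9 normal; order 8: 1/5 normal; order 16: 3/3 normal; order 32: 1/1 normal.
Total normal subgroups: 8.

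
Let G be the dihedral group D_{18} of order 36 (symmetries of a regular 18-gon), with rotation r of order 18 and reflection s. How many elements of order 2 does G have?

Enumerating element orders in G gives 19 elements of order 2.

19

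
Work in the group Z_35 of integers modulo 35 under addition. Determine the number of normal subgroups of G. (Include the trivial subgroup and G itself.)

4

G is abelian, so every subgroup is normal.
G has 4 subgroups in total, hence 4 normal subgroups.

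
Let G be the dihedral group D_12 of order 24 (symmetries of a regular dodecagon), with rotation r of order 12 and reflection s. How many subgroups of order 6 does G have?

5

|G| = 24 and 6 | 24, so subgroups of order 6 are possible by Lagrange.
The subgroups of order 6 are: {e, r^2, r^4, r^6, r^8, r^10}; {e, r^4, r^8, r^2s, r^6s, r^10s}; {e, r^4, r^8, r^3s, r^7s, r^11s}; {e, r^4, r^8, s, r^4s, r^8s}; … (5 in all).
So G has 5 subgroups of order 6.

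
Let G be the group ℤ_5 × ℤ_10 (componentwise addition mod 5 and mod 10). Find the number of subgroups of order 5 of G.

6

|G| = 50 and 5 | 50, so subgroups of order 5 are possible by Lagrange.
The subgroups of order 5 are: {(0,0), (0,2), (0,4), (0,6), (0,8)}; {(0,0), (1,0), (2,0), (3,0), (4,0)}; {(0,0), (1,2), (2,4), (3,6), (4,8)}; {(0,0), (1,4), (2,8), (3,2), (4,6)}; … (6 in all).
So G has 6 subgroups of order 5.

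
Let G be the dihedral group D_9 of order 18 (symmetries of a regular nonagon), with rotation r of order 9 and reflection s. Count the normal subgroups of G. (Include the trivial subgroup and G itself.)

G has 16 subgroups. Checking conjugation-invariance by order — order 1: 1/1 normal; order 2: 0/9 normal; order 3: 1/1 normal; order 6: 0/3 normal; order 9: 1/1 normal; order 18: 1/1 normal.
Total normal subgroups: 4.

4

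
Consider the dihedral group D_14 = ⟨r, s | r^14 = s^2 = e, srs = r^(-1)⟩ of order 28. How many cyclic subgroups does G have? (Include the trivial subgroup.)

A cyclic subgroup of order d is generated by each of its φ(d) elements of order d, so the cyclic subgroups of order d number (#elements of order d)/φ(d).
Cyclic subgroups by order — order 1: 1; order 2: 15; order 7: 1; order 14: 1.
Total: 18.

18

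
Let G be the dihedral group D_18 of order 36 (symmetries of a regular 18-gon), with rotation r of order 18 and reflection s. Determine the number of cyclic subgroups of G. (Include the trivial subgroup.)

Each element a generates a cyclic subgroup ⟨a⟩; distinct elements may generate the same one (a cyclic group of order d has φ(d) generators).
Cyclic subgroups by order — order 1: 1; order 2: 19; order 3: 1; order 6: 1; order 9: 1; order 18: 1.
Total: 24.

24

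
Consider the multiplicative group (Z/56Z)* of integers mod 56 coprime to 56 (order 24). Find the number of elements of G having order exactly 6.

14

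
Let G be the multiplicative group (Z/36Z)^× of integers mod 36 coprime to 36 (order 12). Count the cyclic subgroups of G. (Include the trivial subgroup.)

8

A cyclic subgroup of order d is generated by each of its φ(d) elements of order d, so the cyclic subgroups of order d number (#elements of order d)/φ(d).
Cyclic subgroups by order — order 1: 1; order 2: 3; order 3: 1; order 6: 3.
Total: 8.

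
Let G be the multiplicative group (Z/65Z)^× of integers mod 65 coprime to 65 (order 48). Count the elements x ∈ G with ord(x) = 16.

0

No element of G has order 16 (even though 16 | 48).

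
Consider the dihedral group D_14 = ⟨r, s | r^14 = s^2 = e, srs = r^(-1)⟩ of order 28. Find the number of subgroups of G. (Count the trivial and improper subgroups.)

|G| = 28, so by Lagrange every subgroup order divides 28. Divisors: 1, 2, 4, 7, 14, 28.
Subgroups by order — order 1: 1; order 2: 15; order 4: 7; order 7: 1; order 14: 3; order 28: 1.
Total: 1 + 15 + 7 + 1 + 3 + 1 = 28.

28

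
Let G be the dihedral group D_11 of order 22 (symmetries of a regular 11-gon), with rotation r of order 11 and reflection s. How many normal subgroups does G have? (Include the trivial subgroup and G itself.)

G has 14 subgroups. Checking conjugation-invariance by order — order 1: 1/1 normal; order 2: 0/11 normal; order 11: 1/1 normal; order 22: 1/1 normal.
Total normal subgroups: 3.

3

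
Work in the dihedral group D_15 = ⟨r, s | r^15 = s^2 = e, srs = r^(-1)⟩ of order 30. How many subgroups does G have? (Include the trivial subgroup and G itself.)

28

|G| = 30, so by Lagrange every subgroup order divides 30. Divisors: 1, 2, 3, 5, 6, 10, 15, 30.
Subgroups by order — order 1: 1; order 2: 15; order 3: 1; order 5: 1; order 6: 5; order 10: 3; order 15: 1; order 30: 1.
Total: 1 + 15 + 1 + 1 + 5 + 3 + 1 + 1 = 28.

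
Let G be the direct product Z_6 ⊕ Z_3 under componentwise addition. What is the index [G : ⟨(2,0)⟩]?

|⟨(2,0)⟩| = 3 and |G| = 18.
By Lagrange, [G : H] = |G|/|H| = 18/3 = 6.

6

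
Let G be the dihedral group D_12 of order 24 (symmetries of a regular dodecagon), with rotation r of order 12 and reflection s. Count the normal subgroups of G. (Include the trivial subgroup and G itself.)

G has 34 subgroups. Checking conjugation-invariance by order — order 1: 1/1 normal; order 2: 1/13 normal; order 3: 1/1 normal; order 4: 1/7 normal; order 6: 1/5 normal; order 8: 0/3 normal; order 12: 3/3 normal; order 24: 1/1 normal.
Total normal subgroups: 9.

9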